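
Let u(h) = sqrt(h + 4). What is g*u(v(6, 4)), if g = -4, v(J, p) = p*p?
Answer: -8*sqrt(5) ≈ -17.889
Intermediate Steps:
v(J, p) = p**2
u(h) = sqrt(4 + h)
g*u(v(6, 4)) = -4*sqrt(4 + 4**2) = -4*sqrt(4 + 16) = -8*sqrt(5)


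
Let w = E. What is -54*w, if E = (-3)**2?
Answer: -486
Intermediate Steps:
E = 9
w = 9
-54*w = -54*9 = -486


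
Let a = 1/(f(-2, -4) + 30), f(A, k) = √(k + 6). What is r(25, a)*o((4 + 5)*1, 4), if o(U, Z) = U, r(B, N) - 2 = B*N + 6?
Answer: 35703/449 - 225*√2/898 ≈ 79.162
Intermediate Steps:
f(A, k) = √(6 + k)
a = 1/(30 + √2) (a = 1/(√(6 - 4) + 30) = 1/(√2 + 30) = 1/(30 + √2) ≈ 0.031833)
r(B, N) = 8 + B*N (r(B, N) = 2 + (B*N + 6) = 2 + (6 + B*N) = 8 + B*N)
r(25, a)*o((4 + 5)*1, 4) = (8 + 25*(15/449 - √2/898))*((4 + 5)*1) = (8 + (375/449 - 25*√2/898))*(9*1) = (3967/449 - 25*√2/898)*9 = 35703/449 - 225*√2/898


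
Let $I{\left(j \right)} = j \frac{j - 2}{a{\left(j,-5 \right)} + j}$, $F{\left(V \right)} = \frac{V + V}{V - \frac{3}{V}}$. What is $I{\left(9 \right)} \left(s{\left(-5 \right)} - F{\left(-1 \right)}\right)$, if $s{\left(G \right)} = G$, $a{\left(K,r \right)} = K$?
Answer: $-14$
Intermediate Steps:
$F{\left(V \right)} = \frac{2 V}{V - \frac{3}{V}}$
$I{\left(j \right)} = -1 + \frac{j}{2}$ ($I{\left(j \right)} = j \frac{j - 2}{j + j} = j \frac{-2 + j}{2 j} = -1 + \frac{j}{2}$)
$I{\left(9 \right)} \left(s{\left(-5 \right)} - F{\left(-1 \right)}\right) = \left(-1 + \frac{1}{2} \cdot 9\right) \left(-5 - \frac{2 \left(-1\right)^{2}}{-3 + \left(-1\right)^{2}}\right) = \left(-1 + \frac{9}{2}\right) \left(-5 - 2 \cdot 1 \frac{1}{-3 + 1}\right) = \frac{7 \left(-5 - 2 \cdot 1 \frac{1}{-2}\right)}{2} = \frac{7 \left(-5 - 2 \cdot 1 \left(- \frac{1}{2}\right)\right)}{2} = \frac{7 \left(-5 - -1\right)}{2} = \frac{7 \left(-5 + 1\right)}{2} = \frac{7}{2} \left(-4\right) = -14$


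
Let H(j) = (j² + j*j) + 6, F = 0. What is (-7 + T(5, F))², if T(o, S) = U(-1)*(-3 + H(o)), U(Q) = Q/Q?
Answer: 2116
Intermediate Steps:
H(j) = 6 + 2*j² (H(j) = (j² + j²) + 6 = 2*j² + 6 = 6 + 2*j²)
U(Q) = 1
T(o, S) = 3 + 2*o² (T(o, S) = 1*(-3 + (6 + 2*o²)) = 1*(3 + 2*o²) = 3 + 2*o²)
(-7 + T(5, F))² = (-7 + (3 + 2*5²))² = (-7 + (3 + 2*25))² = (-7 + (3 + 50))² = (-7 + 53)² = 46² = 2116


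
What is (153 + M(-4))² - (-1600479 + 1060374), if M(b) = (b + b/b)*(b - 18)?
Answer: 588066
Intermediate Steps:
M(b) = (1 + b)*(-18 + b) (M(b) = (b + 1)*(-18 + b) = (1 + b)*(-18 + b))
(153 + M(-4))² - (-1600479 + 1060374) = (153 + (-18 + (-4)² - 17*(-4)))² - (-1600479 + 1060374) = (153 + (-18 + 16 + 68))² - 1*(-540105) = (153 + 66)² + 540105 = 219² + 540105 = 47961 + 540105 = 588066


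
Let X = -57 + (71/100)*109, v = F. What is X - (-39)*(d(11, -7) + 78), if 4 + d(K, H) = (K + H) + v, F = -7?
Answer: 278939/100 ≈ 2789.4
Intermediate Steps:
v = -7
d(K, H) = -11 + H + K (d(K, H) = -4 + ((K + H) - 7) = -4 + ((H + K) - 7) = -4 + (-7 + H + K) = -11 + H + K)
X = 2039/100 (X = -57 + (71*(1/100))*109 = -57 + (71/100)*109 = -57 + 7739/100 = 2039/100 ≈ 20.390)
X - (-39)*(d(11, -7) + 78) = 2039/100 - (-39)*((-11 - 7 + 11) + 78) = 2039/100 - (-39)*(-7 + 78) = 2039/100 - (-39)*71 = 2039/100 - 1*(-2769) = 2039/100 + 2769 = 278939/100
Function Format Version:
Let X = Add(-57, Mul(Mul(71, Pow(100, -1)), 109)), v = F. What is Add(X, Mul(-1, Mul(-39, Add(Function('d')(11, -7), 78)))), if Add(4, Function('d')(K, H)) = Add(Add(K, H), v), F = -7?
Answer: Rational(278939, 100) ≈ 2789.4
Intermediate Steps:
v = -7
Function('d')(K, H) = Add(-11, H, K) (Function('d')(K, H) = Add(-4, Add(Add(K, H), -7)) = Add(-4, Add(Add(H, K), -7)) = Add(-4, Add(-7, H, K)) = Add(-11, H, K))
X = Rational(2039, 100) (X = Add(-57, Mul(Mul(71, Rational(1, 100)), 109)) = Add(-57, Mul(Rational(71, 100), 109)) = Add(-57, Rational(7739, 100)) = Rational(2039, 100) ≈ 20.390)
Add(X, Mul(-1, Mul(-39, Add(Function('d')(11, -7), 78)))) = Add(Rational(2039, 100), Mul(-1, Mul(-39, Add(Add(-11, -7, 11), 78)))) = Add(Rational(2039, 100), Mul(-1, Mul(-39, Add(-7, 78)))) = Add(Rational(2039, 100), Mul(-1, Mul(-39, 71))) = Add(Rational(2039, 100), Mul(-1, -2769)) = Add(Rational(2039, 100), 2769) = Rational(278939, 100)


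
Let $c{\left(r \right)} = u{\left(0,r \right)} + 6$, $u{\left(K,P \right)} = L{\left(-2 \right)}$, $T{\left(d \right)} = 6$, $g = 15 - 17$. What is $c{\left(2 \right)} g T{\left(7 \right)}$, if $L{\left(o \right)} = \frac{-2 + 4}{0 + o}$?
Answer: $-60$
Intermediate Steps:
$g = -2$
$L{\left(o \right)} = \frac{2}{o}$
$u{\left(K,P \right)} = -1$ ($u{\left(K,P \right)} = \frac{2}{-2} = 2 \left(- \frac{1}{2}\right) = -1$)
$c{\left(r \right)} = 5$ ($c{\left(r \right)} = -1 + 6 = 5$)
$c{\left(2 \right)} g T{\left(7 \right)} = 5 \left(-2\right) 6 = \left(-10\right) 6 = -60$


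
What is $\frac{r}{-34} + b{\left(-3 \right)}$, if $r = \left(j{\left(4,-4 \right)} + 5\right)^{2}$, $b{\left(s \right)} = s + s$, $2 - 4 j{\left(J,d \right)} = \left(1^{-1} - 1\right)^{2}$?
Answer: $- \frac{937}{136} \approx -6.8897$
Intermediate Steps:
$j{\left(J,d \right)} = \frac{1}{2}$ ($j{\left(J,d \right)} = \frac{1}{2} - \frac{\left(1^{-1} - 1\right)^{2}}{4} = \frac{1}{2} - \frac{\left(1 - 1\right)^{2}}{4} = \frac{1}{2} - \frac{0^{2}}{4} = \frac{1}{2} - 0 = \frac{1}{2} + 0 = \frac{1}{2}$)
$b{\left(s \right)} = 2 s$
$r = \frac{121}{4}$ ($r = \left(\frac{1}{2} + 5\right)^{2} = \left(\frac{11}{2}\right)^{2} = \frac{121}{4} \approx 30.25$)
$\frac{r}{-34} + b{\left(-3 \right)} = \frac{1}{-34} \cdot \frac{121}{4} + 2 \left(-3\right) = \left(- \frac{1}{34}\right) \frac{121}{4} - 6 = - \frac{121}{136} - 6 = - \frac{937}{136}$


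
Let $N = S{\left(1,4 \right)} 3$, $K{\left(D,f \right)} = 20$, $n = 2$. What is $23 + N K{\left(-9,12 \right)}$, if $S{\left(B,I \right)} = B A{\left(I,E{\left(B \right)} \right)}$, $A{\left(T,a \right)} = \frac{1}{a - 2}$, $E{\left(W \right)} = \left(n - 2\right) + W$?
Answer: $-37$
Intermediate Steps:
$E{\left(W \right)} = W$ ($E{\left(W \right)} = \left(2 - 2\right) + W = 0 + W = W$)
$A{\left(T,a \right)} = \frac{1}{-2 + a}$
$S{\left(B,I \right)} = \frac{B}{-2 + B}$
$N = -3$ ($N = 1 \frac{1}{-2 + 1} \cdot 3 = 1 \frac{1}{-1} \cdot 3 = 1 \left(-1\right) 3 = \left(-1\right) 3 = -3$)
$23 + N K{\left(-9,12 \right)} = 23 - 60 = -37$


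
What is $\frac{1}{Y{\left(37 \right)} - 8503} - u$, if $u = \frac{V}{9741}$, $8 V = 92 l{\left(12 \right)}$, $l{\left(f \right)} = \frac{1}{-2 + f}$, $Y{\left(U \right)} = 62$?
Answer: $- \frac{388963}{1644475620} \approx -0.00023653$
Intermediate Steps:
$V = \frac{23}{20}$ ($V = \frac{92 \frac{1}{-2 + 12}}{8} = \frac{92 \cdot \frac{1}{10}}{8} = \frac{1}{8} \cdot \frac{46}{5} = \frac{23}{20} \approx 1.15$)
$u = \frac{23}{194820}$ ($u = \frac{23}{20 \cdot 9741} = \frac{23}{20} \cdot \frac{1}{9741} = \frac{23}{194820} \approx 0.00011806$)
$\frac{1}{Y{\left(37 \right)} - 8503} - u = \frac{1}{62 - 8503} - \frac{23}{194820} = \frac{1}{-8441} - \frac{23}{194820} = - \frac{1}{8441} - \frac{23}{194820} = - \frac{388963}{1644475620}$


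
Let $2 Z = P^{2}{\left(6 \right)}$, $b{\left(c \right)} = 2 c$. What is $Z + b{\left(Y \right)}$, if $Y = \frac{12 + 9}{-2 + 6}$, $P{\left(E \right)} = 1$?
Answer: $11$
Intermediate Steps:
$Y = \frac{21}{4} \approx 5.25$
$Z = \frac{1}{2}$ ($Z = \frac{1^{2}}{2} = \frac{1}{2} \cdot 1 = \frac{1}{2} \approx 0.5$)
$Z + b{\left(Y \right)} = \frac{1}{2} + 2 \cdot \frac{21}{4} = \frac{1}{2} + \frac{21}{2} = 11$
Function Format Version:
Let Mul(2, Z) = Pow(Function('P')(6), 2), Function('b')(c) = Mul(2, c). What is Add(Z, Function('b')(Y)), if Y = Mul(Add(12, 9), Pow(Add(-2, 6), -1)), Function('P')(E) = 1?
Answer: 11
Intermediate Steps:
Y = Rational(21, 4) (Y = Mul(21, Pow(4, -1)) = Mul(21, Rational(1, 4)) = Rational(21, 4) ≈ 5.2500)
Z = Rational(1, 2) (Z = Mul(Rational(1, 2), Pow(1, 2)) = Mul(Rational(1, 2), 1) = Rational(1, 2) ≈ 0.50000)
Add(Z, Function('b')(Y)) = Add(Rational(1, 2), Mul(2, Rational(21, 4))) = Add(Rational(1, 2), Rational(21, 2)) = 11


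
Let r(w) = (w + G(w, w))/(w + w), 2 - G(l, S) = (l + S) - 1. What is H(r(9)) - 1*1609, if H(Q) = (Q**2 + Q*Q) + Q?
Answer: -14482/9 ≈ -1609.1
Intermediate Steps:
G(l, S) = 3 - S - l (G(l, S) = 2 - ((l + S) - 1) = 2 - ((S + l) - 1) = 2 - (-1 + S + l) = 2 + (1 - S - l) = 3 - S - l)
r(w) = (3 - w)/(2*w) (r(w) = (w + (3 - w - w))/(w + w) = (w + (3 - 2*w))/((2*w)) = (3 - w)*(1/(2*w)) = (3 - w)/(2*w))
H(Q) = Q + 2*Q**2 (H(Q) = (Q**2 + Q**2) + Q = 2*Q**2 + Q = Q + 2*Q**2)
H(r(9)) - 1*1609 = ((1/2)*(3 - 1*9)/9)*(1 + 2*((1/2)*(3 - 1*9)/9)) - 1*1609 = ((1/2)*(1/9)*(3 - 9))*(1 + 2*((1/2)*(1/9)*(3 - 9))) - 1609 = ((1/2)*(1/9)*(-6))*(1 + 2*((1/2)*(1/9)*(-6))) - 1609 = -(1 + 2*(-1/3))/3 - 1609 = -(1 - 2/3)/3 - 1609 = -1/3*1/3 - 1609 = -1/9 - 1609 = -14482/9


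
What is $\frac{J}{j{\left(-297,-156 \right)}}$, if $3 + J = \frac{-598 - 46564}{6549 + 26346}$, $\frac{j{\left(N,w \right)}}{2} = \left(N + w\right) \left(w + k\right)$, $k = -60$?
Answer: $- \frac{145847}{6437419920} \approx -2.2656 \cdot 10^{-5}$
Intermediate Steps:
$j{\left(N,w \right)} = 2 \left(-60 + w\right) \left(N + w\right)$ ($j{\left(N,w \right)} = 2 \left(N + w\right) \left(w - 60\right) = 2 \left(N + w\right) \left(-60 + w\right) = 2 \left(-60 + w\right) \left(N + w\right)$)
$J = - \frac{145847}{32895}$ ($J = -3 + \frac{-598 - 46564}{6549 + 26346} = -3 - \frac{47162}{32895} = - \frac{145847}{32895} \approx -4.4337$)
$\frac{J}{j{\left(-297,-156 \right)}} = - \frac{145847}{32895 \left(\left(-120\right) \left(-297\right) - -18720 + 2 \left(-156\right)^{2} + 2 \left(-297\right) \left(-156\right)\right)} = - \frac{145847}{32895 \left(35640 + 18720 + 2 \cdot 24336 + 92664\right)} = - \frac{145847}{32895 \left(35640 + 18720 + 48672 + 92664\right)} = - \frac{145847}{32895 \cdot 195696} = \left(- \frac{145847}{32895}\right) \frac{1}{195696} = - \frac{145847}{6437419920}$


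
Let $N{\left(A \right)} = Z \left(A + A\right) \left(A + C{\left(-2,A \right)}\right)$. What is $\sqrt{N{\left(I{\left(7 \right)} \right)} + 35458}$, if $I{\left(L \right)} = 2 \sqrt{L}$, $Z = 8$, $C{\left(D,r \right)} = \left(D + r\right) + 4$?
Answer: $\sqrt{36354 + 64 \sqrt{7}} \approx 191.11$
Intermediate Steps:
$C{\left(D,r \right)} = 4 + D + r$
$N{\left(A \right)} = 16 A \left(2 + 2 A\right)$ ($N{\left(A \right)} = 8 \left(A + A\right) \left(A + \left(4 - 2 + A\right)\right) = 8 \cdot 2 A \left(A + \left(2 + A\right)\right) = 8 \cdot 2 A \left(2 + 2 A\right) = 16 A \left(2 + 2 A\right)$)
$\sqrt{N{\left(I{\left(7 \right)} \right)} + 35458} = \sqrt{32 \cdot 2 \sqrt{7} \left(1 + 2 \sqrt{7}\right) + 35458} = \sqrt{64 \sqrt{7} \left(1 + 2 \sqrt{7}\right) + 35458} = \sqrt{35458 + 64 \sqrt{7} \left(1 + 2 \sqrt{7}\right)}$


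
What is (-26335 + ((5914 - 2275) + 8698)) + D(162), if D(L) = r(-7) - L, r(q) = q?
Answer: -14167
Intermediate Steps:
D(L) = -7 - L
(-26335 + ((5914 - 2275) + 8698)) + D(162) = (-26335 + ((5914 - 2275) + 8698)) + (-7 - 1*162) = (-26335 + (3639 + 8698)) + (-7 - 162) = (-26335 + 12337) - 169 = -13998 - 169 = -14167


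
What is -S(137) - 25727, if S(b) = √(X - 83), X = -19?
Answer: -25727 - I*√102 ≈ -25727.0 - 10.1*I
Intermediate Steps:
S(b) = I*√102 (S(b) = √(-19 - 83) = √(-102) = I*√102)
-S(137) - 25727 = -I*√102 - 25727 = -25727 - I*√102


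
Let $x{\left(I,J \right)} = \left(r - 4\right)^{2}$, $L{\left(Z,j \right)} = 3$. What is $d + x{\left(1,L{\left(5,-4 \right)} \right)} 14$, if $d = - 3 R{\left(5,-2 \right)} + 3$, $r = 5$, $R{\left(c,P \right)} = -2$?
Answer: $23$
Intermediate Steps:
$x{\left(I,J \right)} = 1$ ($x{\left(I,J \right)} = \left(5 - 4\right)^{2} = 1^{2} = 1$)
$d = 9$ ($d = \left(-3\right) \left(-2\right) + 3 = 6 + 3 = 9$)
$d + x{\left(1,L{\left(5,-4 \right)} \right)} 14 = 9 + 1 \cdot 14 = 9 + 14 = 23$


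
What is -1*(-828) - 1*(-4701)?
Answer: 5529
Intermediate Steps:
-1*(-828) - 1*(-4701) = 828 + 4701 = 5529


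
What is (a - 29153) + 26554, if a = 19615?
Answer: 17016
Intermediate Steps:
(a - 29153) + 26554 = (19615 - 29153) + 26554 = -9538 + 26554 = 17016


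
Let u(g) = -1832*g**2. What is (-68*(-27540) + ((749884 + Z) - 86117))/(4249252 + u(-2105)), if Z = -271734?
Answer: -2264753/8113388548 ≈ -0.00027914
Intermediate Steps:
(-68*(-27540) + ((749884 + Z) - 86117))/(4249252 + u(-2105)) = (-68*(-27540) + ((749884 - 271734) - 86117))/(4249252 - 1832*(-2105)**2) = (1872720 + (478150 - 86117))/(4249252 - 1832*4431025) = (1872720 + 392033)/(4249252 - 8117637800) = 2264753/(-8113388548) = 2264753*(-1/8113388548) = -2264753/8113388548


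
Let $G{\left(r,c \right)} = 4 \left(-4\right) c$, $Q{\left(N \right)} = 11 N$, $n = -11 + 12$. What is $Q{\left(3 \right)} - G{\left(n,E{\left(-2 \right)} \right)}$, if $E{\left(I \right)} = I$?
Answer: $1$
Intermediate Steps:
$n = 1$
$G{\left(r,c \right)} = - 16 c$
$Q{\left(3 \right)} - G{\left(n,E{\left(-2 \right)} \right)} = 11 \cdot 3 - \left(-16\right) \left(-2\right) = 33 - 32 = 1$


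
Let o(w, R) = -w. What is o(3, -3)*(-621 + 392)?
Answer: 687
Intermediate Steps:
o(3, -3)*(-621 + 392) = (-1*3)*(-621 + 392) = -3*(-229) = 687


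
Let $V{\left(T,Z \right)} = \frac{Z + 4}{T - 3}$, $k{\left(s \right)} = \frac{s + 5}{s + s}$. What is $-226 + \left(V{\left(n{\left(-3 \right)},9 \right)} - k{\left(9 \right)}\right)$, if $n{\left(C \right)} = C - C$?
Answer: $- \frac{2080}{9} \approx -231.11$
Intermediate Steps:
$k{\left(s \right)} = \frac{5 + s}{2 s}$
$n{\left(C \right)} = 0$
$V{\left(T,Z \right)} = \frac{4 + Z}{-3 + T}$
$-226 + \left(V{\left(n{\left(-3 \right)},9 \right)} - k{\left(9 \right)}\right) = -226 + \left(\frac{4 + 9}{-3 + 0} - \frac{5 + 9}{2 \cdot 9}\right) = -226 + \left(\frac{1}{-3} \cdot 13 - \frac{1}{2} \cdot \frac{1}{9} \cdot 14\right) = -226 - \frac{46}{9} = - \frac{2080}{9}$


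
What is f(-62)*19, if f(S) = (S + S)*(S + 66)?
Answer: -9424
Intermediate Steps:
f(S) = 2*S*(66 + S) (f(S) = (2*S)*(66 + S) = 2*S*(66 + S))
f(-62)*19 = (2*(-62)*(66 - 62))*19 = (2*(-62)*4)*19 = -496*19 = -9424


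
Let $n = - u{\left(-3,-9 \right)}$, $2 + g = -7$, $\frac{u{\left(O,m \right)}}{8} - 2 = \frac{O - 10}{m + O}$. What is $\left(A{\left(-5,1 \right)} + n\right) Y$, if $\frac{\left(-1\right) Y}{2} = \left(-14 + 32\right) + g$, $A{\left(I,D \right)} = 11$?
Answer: $246$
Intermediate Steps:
$u{\left(O,m \right)} = 16 + \frac{8 \left(-10 + O\right)}{O + m}$ ($u{\left(O,m \right)} = 16 + 8 \frac{O - 10}{m + O} = 16 + 8 \frac{-10 + O}{O + m} = 16 + \frac{8 \left(-10 + O\right)}{O + m}$)
$g = -9$ ($g = -2 - 7 = -9$)
$Y = -18$ ($Y = - 2 \left(\left(-14 + 32\right) - 9\right) = - 2 \left(18 - 9\right) = \left(-2\right) 9 = -18$)
$n = - \frac{74}{3}$ ($n = - \frac{8 \left(-10 + 2 \left(-9\right) + 3 \left(-3\right)\right)}{-3 - 9} = - \frac{8 \left(-10 - 18 - 9\right)}{-12} = - \frac{8 \left(-1\right) \left(-37\right)}{12} = \left(-1\right) \frac{74}{3} = - \frac{74}{3} \approx -24.667$)
$\left(A{\left(-5,1 \right)} + n\right) Y = \left(11 - \frac{74}{3}\right) \left(-18\right) = \left(- \frac{41}{3}\right) \left(-18\right) = 246$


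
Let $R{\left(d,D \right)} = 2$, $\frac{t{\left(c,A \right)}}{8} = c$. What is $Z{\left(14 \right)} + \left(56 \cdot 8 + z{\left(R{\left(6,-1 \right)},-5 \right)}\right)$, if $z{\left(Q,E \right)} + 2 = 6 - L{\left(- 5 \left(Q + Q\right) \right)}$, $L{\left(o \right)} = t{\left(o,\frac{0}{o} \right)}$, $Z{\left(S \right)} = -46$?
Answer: $566$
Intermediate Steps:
$t{\left(c,A \right)} = 8 c$
$L{\left(o \right)} = 8 o$
$z{\left(Q,E \right)} = 4 + 80 Q$ ($z{\left(Q,E \right)} = -2 - \left(-6 + 8 \left(- 5 \left(Q + Q\right)\right)\right) = -2 - \left(-6 + 8 \left(- 5 \cdot 2 Q\right)\right) = -2 - \left(-6 + 8 \left(- 10 Q\right)\right) = -2 - \left(-6 - 80 Q\right) = -2 + \left(6 + 80 Q\right) = 4 + 80 Q$)
$Z{\left(14 \right)} + \left(56 \cdot 8 + z{\left(R{\left(6,-1 \right)},-5 \right)}\right) = -46 + \left(56 \cdot 8 + \left(4 + 80 \cdot 2\right)\right) = -46 + \left(448 + \left(4 + 160\right)\right) = -46 + \left(448 + 164\right) = -46 + 612 = 566$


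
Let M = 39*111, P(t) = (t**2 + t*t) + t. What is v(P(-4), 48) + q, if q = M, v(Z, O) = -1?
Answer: 4328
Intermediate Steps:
P(t) = t + 2*t**2 (P(t) = (t**2 + t**2) + t = 2*t**2 + t = t + 2*t**2)
M = 4329
q = 4329
v(P(-4), 48) + q = -1 + 4329 = 4328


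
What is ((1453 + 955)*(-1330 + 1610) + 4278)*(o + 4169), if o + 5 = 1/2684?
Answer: 3791618632843/1342 ≈ 2.8253e+9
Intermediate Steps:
o = -13419/2684 (o = -5 + 1/2684 = -13419/2684 ≈ -4.9996)
((1453 + 955)*(-1330 + 1610) + 4278)*(o + 4169) = ((1453 + 955)*(-1330 + 1610) + 4278)*(-13419/2684 + 4169) = (2408*280 + 4278)*(11176177/2684) = (674240 + 4278)*(11176177/2684) = 678518*(11176177/2684) = 3791618632843/1342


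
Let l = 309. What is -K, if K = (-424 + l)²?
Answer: -13225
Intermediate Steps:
K = 13225 (K = (-424 + 309)² = (-115)² = 13225)
-K = -1*13225 = -13225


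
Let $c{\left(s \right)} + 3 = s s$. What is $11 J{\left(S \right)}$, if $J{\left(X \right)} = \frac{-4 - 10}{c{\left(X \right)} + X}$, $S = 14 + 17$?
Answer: $- \frac{154}{989} \approx -0.15571$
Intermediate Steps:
$c{\left(s \right)} = -3 + s^{2}$ ($c{\left(s \right)} = -3 + s s = -3 + s^{2}$)
$S = 31$
$J{\left(X \right)} = - \frac{14}{-3 + X + X^{2}}$ ($J{\left(X \right)} = \frac{-4 - 10}{\left(-3 + X^{2}\right) + X} = - \frac{14}{-3 + X + X^{2}}$)
$11 J{\left(S \right)} = 11 \left(- \frac{14}{-3 + 31 + 31^{2}}\right) = 11 \left(- \frac{14}{-3 + 31 + 961}\right) = 11 \left(- \frac{14}{989}\right) = - \frac{154}{989}$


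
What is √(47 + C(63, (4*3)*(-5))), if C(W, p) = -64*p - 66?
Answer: √3821 ≈ 61.814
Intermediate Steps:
C(W, p) = -66 - 64*p
√(47 + C(63, (4*3)*(-5))) = √(47 + (-66 - 64*4*3*(-5))) = √(47 + (-66 - 768*(-5))) = √(47 + (-66 - 64*(-60))) = √(47 + (-66 + 3840)) = √(47 + 3774) = √3821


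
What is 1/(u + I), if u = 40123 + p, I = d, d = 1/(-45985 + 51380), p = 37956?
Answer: 5395/421236206 ≈ 1.2808e-5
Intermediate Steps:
d = 1/5395 ≈ 0.00018536
I = 1/5395 ≈ 0.00018536
u = 78079 (u = 40123 + 37956 = 78079)
1/(u + I) = 1/(78079 + 1/5395) = 1/(421236206/5395) = 5395/421236206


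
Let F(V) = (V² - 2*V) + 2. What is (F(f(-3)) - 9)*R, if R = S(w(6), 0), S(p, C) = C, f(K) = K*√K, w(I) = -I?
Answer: 0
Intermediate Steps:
f(K) = K^(3/2)
R = 0
F(V) = 2 + V² - 2*V
(F(f(-3)) - 9)*R = ((2 + ((-3)^(3/2))² - (-6)*I*√3) - 9)*0 = ((2 + (-3*I*√3)² - (-6)*I*√3) - 9)*0 = ((2 - 27 + 6*I*√3) - 9)*0 = ((-25 + 6*I*√3) - 9)*0 = (-34 + 6*I*√3)*0 = 0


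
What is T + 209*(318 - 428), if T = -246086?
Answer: -269076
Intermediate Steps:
T + 209*(318 - 428) = -246086 + 209*(318 - 428) = -246086 + 209*(-110) = -246086 - 22990 = -269076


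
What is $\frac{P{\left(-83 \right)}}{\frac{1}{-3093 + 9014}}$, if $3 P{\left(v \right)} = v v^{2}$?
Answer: $- \frac{3385550827}{3} \approx -1.1285 \cdot 10^{9}$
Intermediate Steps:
$P{\left(v \right)} = \frac{v^{3}}{3}$ ($P{\left(v \right)} = \frac{v v^{2}}{3} = \frac{v^{3}}{3}$)
$\frac{P{\left(-83 \right)}}{\frac{1}{-3093 + 9014}} = \frac{\frac{1}{3} \left(-83\right)^{3}}{\frac{1}{-3093 + 9014}} = \frac{\frac{1}{3} \left(-571787\right)}{\frac{1}{5921}} = - \frac{571787 \frac{1}{\frac{1}{5921}}}{3} = \left(- \frac{571787}{3}\right) 5921 = - \frac{3385550827}{3}$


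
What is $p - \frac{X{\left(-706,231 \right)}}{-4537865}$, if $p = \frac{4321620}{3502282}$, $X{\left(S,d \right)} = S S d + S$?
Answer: $\frac{42285670808012}{1589288290793} \approx 26.607$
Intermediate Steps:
$X{\left(S,d \right)} = S + d S^{2}$ ($X{\left(S,d \right)} = S^{2} d + S = d S^{2} + S = S + d S^{2}$)
$p = \frac{2160810}{1751141}$ ($p = 4321620 \cdot \frac{1}{3502282} = \frac{2160810}{1751141} \approx 1.2339$)
$p - \frac{X{\left(-706,231 \right)}}{-4537865} = \frac{2160810}{1751141} - \frac{\left(-706\right) \left(1 - 163086\right)}{-4537865} = \frac{2160810}{1751141} - - 706 \left(1 - 163086\right) \left(- \frac{1}{4537865}\right) = \frac{2160810}{1751141} - \left(-706\right) \left(-163085\right) \left(- \frac{1}{4537865}\right) = \frac{2160810}{1751141} - 115138010 \left(- \frac{1}{4537865}\right) = \frac{2160810}{1751141} - - \frac{23027602}{907573} = \frac{2160810}{1751141} + \frac{23027602}{907573} = \frac{42285670808012}{1589288290793}$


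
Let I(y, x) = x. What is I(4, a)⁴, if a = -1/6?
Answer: 1/1296 ≈ 0.00077160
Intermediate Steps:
a = -⅙ (a = -1*⅙ = -⅙ ≈ -0.16667)
I(4, a)⁴ = (-⅙)⁴ = 1/1296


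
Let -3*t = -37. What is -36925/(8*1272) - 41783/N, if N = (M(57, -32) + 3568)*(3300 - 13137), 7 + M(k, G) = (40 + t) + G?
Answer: -18061484861/4979113408 ≈ -3.6274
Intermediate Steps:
t = 37/3 (t = -1/3*(-37) = 37/3 ≈ 12.333)
M(k, G) = 136/3 + G (M(k, G) = -7 + ((40 + 37/3) + G) = -7 + (157/3 + G) = 136/3 + G)
N = -35229576 (N = ((136/3 - 32) + 3568)*(3300 - 13137) = (40/3 + 3568)*(-9837) = (10744/3)*(-9837) = -35229576)
-36925/(8*1272) - 41783/N = -36925/(8*1272) - 41783/(-35229576) = -36925/10176 - 41783*(-1/35229576) = -36925*1/10176 + 41783/35229576 = -36925/10176 + 41783/35229576 = -18061484861/4979113408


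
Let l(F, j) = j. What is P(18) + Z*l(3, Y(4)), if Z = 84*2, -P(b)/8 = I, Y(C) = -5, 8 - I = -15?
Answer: -1024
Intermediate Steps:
I = 23 (I = 8 - 1*(-15) = 8 + 15 = 23)
P(b) = -184 (P(b) = -8*23 = -184)
Z = 168
P(18) + Z*l(3, Y(4)) = -184 + 168*(-5) = -184 - 840 = -1024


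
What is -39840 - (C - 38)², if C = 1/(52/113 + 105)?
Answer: -5862840347049/142014889 ≈ -41283.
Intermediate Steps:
C = 113/11917 (C = 1/(52*(1/113) + 105) = 1/(52/113 + 105) = 1/(11917/113) = 113/11917 ≈ 0.0094822)
-39840 - (C - 38)² = -39840 - (113/11917 - 38)² = -39840 - (-452733/11917)² = -39840 - 1*204967169289/142014889 = -39840 - 204967169289/142014889 = -5862840347049/142014889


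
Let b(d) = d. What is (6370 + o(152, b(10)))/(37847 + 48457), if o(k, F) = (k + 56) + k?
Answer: 3365/43152 ≈ 0.077980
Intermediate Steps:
o(k, F) = 56 + 2*k (o(k, F) = (56 + k) + k = 56 + 2*k)
(6370 + o(152, b(10)))/(37847 + 48457) = (6370 + (56 + 2*152))/(37847 + 48457) = (6370 + (56 + 304))/86304 = (6370 + 360)*(1/86304) = 6730*(1/86304) = 3365/43152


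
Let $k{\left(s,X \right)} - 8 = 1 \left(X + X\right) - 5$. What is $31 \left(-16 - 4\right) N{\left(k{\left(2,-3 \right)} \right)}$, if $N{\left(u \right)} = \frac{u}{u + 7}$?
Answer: $465$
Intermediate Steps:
$k{\left(s,X \right)} = 3 + 2 X$ ($k{\left(s,X \right)} = 8 + \left(1 \left(X + X\right) - 5\right) = 8 + \left(1 \cdot 2 X - 5\right) = 8 + \left(2 X - 5\right) = 8 + \left(-5 + 2 X\right) = 3 + 2 X$)
$N{\left(u \right)} = \frac{u}{7 + u}$
$31 \left(-16 - 4\right) N{\left(k{\left(2,-3 \right)} \right)} = 31 \left(-16 - 4\right) \frac{3 + 2 \left(-3\right)}{7 + \left(3 + 2 \left(-3\right)\right)} = 31 \left(-16 - 4\right) \frac{3 - 6}{7 + \left(3 - 6\right)} = 31 \left(-20\right) \left(- \frac{3}{7 - 3}\right) = - 620 \left(- \frac{3}{4}\right) = - 620 \left(\left(-3\right) \frac{1}{4}\right) = \left(-620\right) \left(- \frac{3}{4}\right) = 465$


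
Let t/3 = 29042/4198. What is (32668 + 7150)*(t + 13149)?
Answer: 1100701476852/2099 ≈ 5.2439e+8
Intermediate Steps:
t = 43563/2099 (t = 3*(29042/4198) = 3*(29042*(1/4198)) = 3*(14521/2099) = 43563/2099 ≈ 20.754)
(32668 + 7150)*(t + 13149) = (32668 + 7150)*(43563/2099 + 13149) = 39818*(27643314/2099) = 1100701476852/2099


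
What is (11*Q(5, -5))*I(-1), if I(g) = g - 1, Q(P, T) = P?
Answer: -110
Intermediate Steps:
I(g) = -1 + g
(11*Q(5, -5))*I(-1) = (11*5)*(-1 - 1) = 55*(-2) = -110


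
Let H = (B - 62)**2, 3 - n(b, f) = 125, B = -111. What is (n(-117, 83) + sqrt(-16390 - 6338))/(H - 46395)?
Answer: 61/8233 - I*sqrt(5682)/8233 ≈ 0.0074092 - 0.0091557*I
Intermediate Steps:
n(b, f) = -122 (n(b, f) = 3 - 1*125 = 3 - 125 = -122)
H = 29929 (H = (-111 - 62)**2 = (-173)**2 = 29929)
(n(-117, 83) + sqrt(-16390 - 6338))/(H - 46395) = (-122 + sqrt(-16390 - 6338))/(29929 - 46395) = (-122 + sqrt(-22728))/(-16466) = (-122 + 2*I*sqrt(5682))*(-1/16466) = 61/8233 - I*sqrt(5682)/8233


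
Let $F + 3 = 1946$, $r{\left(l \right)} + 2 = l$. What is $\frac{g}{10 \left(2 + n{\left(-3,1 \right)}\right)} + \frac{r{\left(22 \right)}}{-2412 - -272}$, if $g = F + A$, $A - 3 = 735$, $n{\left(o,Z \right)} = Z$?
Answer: $\frac{286837}{3210} \approx 89.357$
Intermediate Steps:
$r{\left(l \right)} = -2 + l$
$F = 1943$ ($F = -3 + 1946 = 1943$)
$A = 738$ ($A = 3 + 735 = 738$)
$g = 2681$ ($g = 1943 + 738 = 2681$)
$\frac{g}{10 \left(2 + n{\left(-3,1 \right)}\right)} + \frac{r{\left(22 \right)}}{-2412 - -272} = \frac{2681}{10 \left(2 + 1\right)} + \frac{-2 + 22}{-2412 - -272} = \frac{2681}{10 \cdot 3} + \frac{20}{-2412 + 272} = \frac{2681}{30} + \frac{20}{-2140} = 2681 \cdot \frac{1}{30} + 20 \left(- \frac{1}{2140}\right) = \frac{2681}{30} - \frac{1}{107} = \frac{286837}{3210}$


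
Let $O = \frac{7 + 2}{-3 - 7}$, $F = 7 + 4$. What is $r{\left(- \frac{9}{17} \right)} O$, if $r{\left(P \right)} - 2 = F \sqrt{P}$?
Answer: $- \frac{9}{5} - \frac{297 i \sqrt{17}}{170} \approx -1.8 - 7.2033 i$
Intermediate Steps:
$F = 11$
$r{\left(P \right)} = 2 + 11 \sqrt{P}$
$O = - \frac{9}{10}$ ($O = \frac{9}{-10} = 9 \left(- \frac{1}{10}\right) = - \frac{9}{10} \approx -0.9$)
$r{\left(- \frac{9}{17} \right)} O = \left(2 + 11 \sqrt{- \frac{9}{17}}\right) \left(- \frac{9}{10}\right) = \left(2 + 11 \frac{3 i \sqrt{17}}{17}\right) \left(- \frac{9}{10}\right) = \left(2 + \frac{33 i \sqrt{17}}{17}\right) \left(- \frac{9}{10}\right) = - \frac{9}{5} - \frac{297 i \sqrt{17}}{170}$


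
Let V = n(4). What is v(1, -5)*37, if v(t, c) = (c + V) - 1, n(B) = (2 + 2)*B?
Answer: 370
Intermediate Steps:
n(B) = 4*B
V = 16 (V = 4*4 = 16)
v(t, c) = 15 + c (v(t, c) = (c + 16) - 1 = (16 + c) - 1 = 15 + c)
v(1, -5)*37 = (15 - 5)*37 = 10*37 = 370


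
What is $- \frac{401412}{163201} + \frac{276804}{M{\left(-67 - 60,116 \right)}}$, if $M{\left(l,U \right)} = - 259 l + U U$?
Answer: $\frac{26569644816}{7564203149} \approx 3.5126$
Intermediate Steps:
$M{\left(l,U \right)} = U^{2} - 259 l$ ($M{\left(l,U \right)} = - 259 l + U^{2} = U^{2} - 259 l$)
$- \frac{401412}{163201} + \frac{276804}{M{\left(-67 - 60,116 \right)}} = - \frac{401412}{163201} + \frac{276804}{116^{2} - 259 \left(-67 - 60\right)} = \left(-401412\right) \frac{1}{163201} + \frac{276804}{13456 - 259 \left(-67 - 60\right)} = - \frac{401412}{163201} + \frac{276804}{13456 - -32893} = - \frac{401412}{163201} + \frac{276804}{13456 + 32893} = - \frac{401412}{163201} + \frac{276804}{46349} = \frac{26569644816}{7564203149}$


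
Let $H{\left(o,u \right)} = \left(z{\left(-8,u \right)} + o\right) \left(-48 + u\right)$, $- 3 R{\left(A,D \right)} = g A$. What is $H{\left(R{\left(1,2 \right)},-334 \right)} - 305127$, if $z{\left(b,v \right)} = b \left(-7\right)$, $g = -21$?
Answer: $-329193$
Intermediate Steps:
$z{\left(b,v \right)} = - 7 b$
$R{\left(A,D \right)} = 7 A$ ($R{\left(A,D \right)} = - \frac{\left(-21\right) A}{3} = 7 A$)
$H{\left(o,u \right)} = \left(-48 + u\right) \left(56 + o\right)$ ($H{\left(o,u \right)} = \left(\left(-7\right) \left(-8\right) + o\right) \left(-48 + u\right) = \left(56 + o\right) \left(-48 + u\right) = \left(-48 + u\right) \left(56 + o\right)$)
$H{\left(R{\left(1,2 \right)},-334 \right)} - 305127 = \left(-2688 - 48 \cdot 7 \cdot 1 + 56 \left(-334\right) + 7 \cdot 1 \left(-334\right)\right) - 305127 = \left(-2688 - 336 - 18704 + 7 \left(-334\right)\right) - 305127 = \left(-2688 - 336 - 18704 - 2338\right) - 305127 = -24066 - 305127 = -329193$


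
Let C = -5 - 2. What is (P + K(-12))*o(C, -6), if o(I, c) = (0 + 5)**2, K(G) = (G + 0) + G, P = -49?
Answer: -1825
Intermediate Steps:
K(G) = 2*G (K(G) = G + G = 2*G)
C = -7
o(I, c) = 25 (o(I, c) = 5**2 = 25)
(P + K(-12))*o(C, -6) = (-49 + 2*(-12))*25 = (-49 - 24)*25 = -73*25 = -1825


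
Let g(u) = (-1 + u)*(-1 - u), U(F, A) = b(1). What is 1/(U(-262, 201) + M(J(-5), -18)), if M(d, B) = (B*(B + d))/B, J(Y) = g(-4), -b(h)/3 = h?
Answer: -1/36 ≈ -0.027778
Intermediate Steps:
b(h) = -3*h
U(F, A) = -3 (U(F, A) = -3*1 = -3)
J(Y) = -15 (J(Y) = 1 - 1*(-4)² = 1 - 1*16 = 1 - 16 = -15)
M(d, B) = B + d
1/(U(-262, 201) + M(J(-5), -18)) = 1/(-3 + (-18 - 15)) = 1/(-3 - 33) = 1/(-36) = -1/36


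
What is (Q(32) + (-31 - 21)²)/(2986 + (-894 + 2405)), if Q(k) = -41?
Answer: 2663/4497 ≈ 0.59217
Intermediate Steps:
(Q(32) + (-31 - 21)²)/(2986 + (-894 + 2405)) = (-41 + (-31 - 21)²)/(2986 + (-894 + 2405)) = (-41 + (-52)²)/(2986 + 1511) = (-41 + 2704)/4497 = 2663*(1/4497) = 2663/4497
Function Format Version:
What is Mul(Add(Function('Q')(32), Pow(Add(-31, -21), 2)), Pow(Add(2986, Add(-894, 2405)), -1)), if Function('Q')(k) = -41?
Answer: Rational(2663, 4497) ≈ 0.59217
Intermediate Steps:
Mul(Add(Function('Q')(32), Pow(Add(-31, -21), 2)), Pow(Add(2986, Add(-894, 2405)), -1)) = Mul(Add(-41, Pow(Add(-31, -21), 2)), Pow(Add(2986, Add(-894, 2405)), -1)) = Mul(Add(-41, Pow(-52, 2)), Pow(Add(2986, 1511), -1)) = Mul(Add(-41, 2704), Pow(4497, -1)) = Mul(2663, Rational(1, 4497)) = Rational(2663, 4497)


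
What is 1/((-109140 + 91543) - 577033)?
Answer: -1/594630 ≈ -1.6817e-6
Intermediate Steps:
1/((-109140 + 91543) - 577033) = 1/(-17597 - 577033) = 1/(-594630) = -1/594630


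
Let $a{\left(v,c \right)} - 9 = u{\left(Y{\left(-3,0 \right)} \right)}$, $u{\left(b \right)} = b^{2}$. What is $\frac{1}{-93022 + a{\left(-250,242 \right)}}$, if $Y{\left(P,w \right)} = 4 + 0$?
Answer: $- \frac{1}{92997} \approx -1.0753 \cdot 10^{-5}$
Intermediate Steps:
$Y{\left(P,w \right)} = 4$
$a{\left(v,c \right)} = 25$ ($a{\left(v,c \right)} = 9 + 4^{2} = 9 + 16 = 25$)
$\frac{1}{-93022 + a{\left(-250,242 \right)}} = \frac{1}{-93022 + 25} = \frac{1}{-92997} = - \frac{1}{92997}$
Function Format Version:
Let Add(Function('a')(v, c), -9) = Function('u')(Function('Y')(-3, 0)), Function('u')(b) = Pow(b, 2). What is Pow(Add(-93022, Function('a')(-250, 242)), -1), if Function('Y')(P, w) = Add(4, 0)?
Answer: Rational(-1, 92997) ≈ -1.0753e-5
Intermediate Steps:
Function('Y')(P, w) = 4
Function('a')(v, c) = 25 (Function('a')(v, c) = Add(9, Pow(4, 2)) = Add(9, 16) = 25)
Pow(Add(-93022, Function('a')(-250, 242)), -1) = Pow(Add(-93022, 25), -1) = Pow(-92997, -1) = Rational(-1, 92997)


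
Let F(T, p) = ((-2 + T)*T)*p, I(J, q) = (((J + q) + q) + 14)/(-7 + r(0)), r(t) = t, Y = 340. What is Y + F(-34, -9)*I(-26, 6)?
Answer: 340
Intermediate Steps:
I(J, q) = -2 - 2*q/7 - J/7 (I(J, q) = (((J + q) + q) + 14)/(-7 + 0) = ((J + 2*q) + 14)/(-7) = (14 + J + 2*q)*(-1/7) = -2 - 2*q/7 - J/7)
F(T, p) = T*p*(-2 + T) (F(T, p) = (T*(-2 + T))*p = T*p*(-2 + T))
Y + F(-34, -9)*I(-26, 6) = 340 + (-34*(-9)*(-2 - 34))*(-2 - 2/7*6 - 1/7*(-26)) = 340 + (-34*(-9)*(-36))*(-2 - 12/7 + 26/7) = 340 - 11016*0 = 340 + 0 = 340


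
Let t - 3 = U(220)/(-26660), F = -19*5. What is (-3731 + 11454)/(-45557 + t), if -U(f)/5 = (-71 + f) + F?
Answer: -20589518/121446937 ≈ -0.16954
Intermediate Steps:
F = -95
U(f) = 830 - 5*f (U(f) = -5*((-71 + f) - 95) = -5*(-166 + f) = 830 - 5*f)
t = 8025/2666 (t = 3 + (830 - 5*220)/(-26660) = 3 + (830 - 1100)*(-1/26660) = 3 - 270*(-1/26660) = 3 + 27/2666 = 8025/2666 ≈ 3.0101)
(-3731 + 11454)/(-45557 + t) = (-3731 + 11454)/(-45557 + 8025/2666) = 7723/(-121446937/2666) = 7723*(-2666/121446937) = -20589518/121446937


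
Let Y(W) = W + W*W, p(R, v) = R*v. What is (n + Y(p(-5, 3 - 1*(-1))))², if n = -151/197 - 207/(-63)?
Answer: 278249920036/1901641 ≈ 1.4632e+5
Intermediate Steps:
Y(W) = W + W²
n = 3474/1379 (n = -151*1/197 - 207*(-1/63) = -151/197 + 23/7 = 3474/1379 ≈ 2.5192)
(n + Y(p(-5, 3 - 1*(-1))))² = (3474/1379 + (-5*(3 - 1*(-1)))*(1 - 5*(3 - 1*(-1))))² = (3474/1379 + (-5*(3 + 1))*(1 - 5*(3 + 1)))² = (3474/1379 + (-5*4)*(1 - 5*4))² = (3474/1379 - 20*(1 - 20))² = (3474/1379 - 20*(-19))² = (3474/1379 + 380)² = (527494/1379)² = 278249920036/1901641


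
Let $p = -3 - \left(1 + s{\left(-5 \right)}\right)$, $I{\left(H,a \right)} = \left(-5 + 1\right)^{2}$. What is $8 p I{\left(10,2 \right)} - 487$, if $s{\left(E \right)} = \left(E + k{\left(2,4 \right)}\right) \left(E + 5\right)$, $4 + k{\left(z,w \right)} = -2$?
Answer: $-999$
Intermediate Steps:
$k{\left(z,w \right)} = -6$ ($k{\left(z,w \right)} = -4 - 2 = -6$)
$I{\left(H,a \right)} = 16$ ($I{\left(H,a \right)} = \left(-4\right)^{2} = 16$)
$s{\left(E \right)} = \left(-6 + E\right) \left(5 + E\right)$ ($s{\left(E \right)} = \left(E - 6\right) \left(E + 5\right) = \left(-6 + E\right) \left(5 + E\right)$)
$p = -4$ ($p = -3 - \left(-4 + 5\right) = -3 - 1 = -4$)
$8 p I{\left(10,2 \right)} - 487 = 8 \left(-4\right) 16 - 487 = \left(-32\right) 16 - 487 = -512 - 487 = -999$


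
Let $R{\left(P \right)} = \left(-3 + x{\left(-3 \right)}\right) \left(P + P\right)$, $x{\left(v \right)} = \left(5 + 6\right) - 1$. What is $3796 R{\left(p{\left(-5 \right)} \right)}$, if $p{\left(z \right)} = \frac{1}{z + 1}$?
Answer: $-13286$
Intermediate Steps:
$p{\left(z \right)} = \frac{1}{1 + z}$
$x{\left(v \right)} = 10$ ($x{\left(v \right)} = 11 - 1 = 10$)
$R{\left(P \right)} = 14 P$ ($R{\left(P \right)} = \left(-3 + 10\right) \left(P + P\right) = 7 \cdot 2 P = 14 P$)
$3796 R{\left(p{\left(-5 \right)} \right)} = 3796 \frac{14}{1 - 5} = 3796 \frac{14}{-4} = 3796 \cdot 14 \left(- \frac{1}{4}\right) = 3796 \left(- \frac{7}{2}\right) = -13286$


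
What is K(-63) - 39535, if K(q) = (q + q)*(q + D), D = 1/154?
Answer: -347576/11 ≈ -31598.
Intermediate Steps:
D = 1/154 ≈ 0.0064935
K(q) = 2*q*(1/154 + q) (K(q) = (q + q)*(q + 1/154) = (2*q)*(1/154 + q) = 2*q*(1/154 + q))
K(-63) - 39535 = (1/77)*(-63)*(1 + 154*(-63)) - 39535 = (1/77)*(-63)*(1 - 9702) - 39535 = (1/77)*(-63)*(-9701) - 39535 = 87309/11 - 39535 = -347576/11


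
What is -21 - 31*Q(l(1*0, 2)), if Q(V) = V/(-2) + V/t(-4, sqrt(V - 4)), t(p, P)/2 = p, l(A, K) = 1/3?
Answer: -349/24 ≈ -14.542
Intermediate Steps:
l(A, K) = 1/3
t(p, P) = 2*p
Q(V) = -5*V/8 (Q(V) = V/(-2) + V/((2*(-4))) = V*(-1/2) + V/(-8) = -V/2 + V*(-1/8) = -V/2 - V/8 = -5*V/8)
-21 - 31*Q(l(1*0, 2)) = -21 - (-155)/(8*3) = -21 - 31*(-5/24) = -21 + 155/24 = -349/24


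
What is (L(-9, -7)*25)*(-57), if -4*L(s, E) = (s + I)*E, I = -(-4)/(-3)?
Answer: 103075/4 ≈ 25769.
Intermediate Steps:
I = -4/3 (I = -(-4)*(-1)/3 = -1*4/3 = -4/3 ≈ -1.3333)
L(s, E) = -E*(-4/3 + s)/4 (L(s, E) = -(s - 4/3)*E/4 = -(-4/3 + s)*E/4 = -E*(-4/3 + s)/4)
(L(-9, -7)*25)*(-57) = (((1/12)*(-7)*(4 - 3*(-9)))*25)*(-57) = (((1/12)*(-7)*(4 + 27))*25)*(-57) = (((1/12)*(-7)*31)*25)*(-57) = -217/12*25*(-57) = -5425/12*(-57) = 103075/4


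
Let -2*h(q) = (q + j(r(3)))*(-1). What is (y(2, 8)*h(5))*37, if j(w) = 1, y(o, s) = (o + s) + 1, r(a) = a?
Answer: 1221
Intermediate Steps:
y(o, s) = 1 + o + s
h(q) = ½ + q/2 (h(q) = -(q + 1)*(-1)/2 = -(1 + q)*(-1)/2 = -(-1 - q)/2 = ½ + q/2)
(y(2, 8)*h(5))*37 = ((1 + 2 + 8)*(½ + (½)*5))*37 = (11*(½ + 5/2))*37 = (11*3)*37 = 33*37 = 1221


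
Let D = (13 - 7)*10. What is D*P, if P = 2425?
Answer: 145500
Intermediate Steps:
D = 60 (D = 6*10 = 60)
D*P = 60*2425 = 145500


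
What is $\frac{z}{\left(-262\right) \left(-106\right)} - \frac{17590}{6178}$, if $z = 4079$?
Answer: $- \frac{231654709}{85787708} \approx -2.7003$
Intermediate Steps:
$\frac{z}{\left(-262\right) \left(-106\right)} - \frac{17590}{6178} = \frac{4079}{\left(-262\right) \left(-106\right)} - \frac{17590}{6178} = \frac{4079}{27772} - \frac{8795}{3089} = - \frac{231654709}{85787708}$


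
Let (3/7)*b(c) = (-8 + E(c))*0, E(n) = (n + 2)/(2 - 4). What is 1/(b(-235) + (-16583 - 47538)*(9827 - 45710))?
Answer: 1/2300853843 ≈ 4.3462e-10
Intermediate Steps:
E(n) = -1 - n/2 (E(n) = (2 + n)/(-2) = (2 + n)*(-1/2) = -1 - n/2)
b(c) = 0 (b(c) = 7*((-8 + (-1 - c/2))*0)/3 = 7*((-9 - c/2)*0)/3 = (7/3)*0 = 0)
1/(b(-235) + (-16583 - 47538)*(9827 - 45710)) = 1/(0 + (-16583 - 47538)*(9827 - 45710)) = 1/(0 - 64121*(-35883)) = 1/(0 + 2300853843) = 1/2300853843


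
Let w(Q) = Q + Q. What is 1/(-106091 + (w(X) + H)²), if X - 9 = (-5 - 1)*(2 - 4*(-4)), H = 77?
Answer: -1/91450 ≈ -1.0935e-5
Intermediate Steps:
X = -99 (X = 9 + (-5 - 1)*(2 - 4*(-4)) = 9 - 6*(2 + 16) = 9 - 6*18 = 9 - 108 = -99)
w(Q) = 2*Q
1/(-106091 + (w(X) + H)²) = 1/(-106091 + (2*(-99) + 77)²) = 1/(-106091 + (-198 + 77)²) = 1/(-106091 + (-121)²) = 1/(-106091 + 14641) = 1/(-91450) = -1/91450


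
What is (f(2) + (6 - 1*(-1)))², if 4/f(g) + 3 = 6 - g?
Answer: 121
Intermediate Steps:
f(g) = 4/(3 - g) (f(g) = 4/(-3 + (6 - g)) = 4/(3 - g))
(f(2) + (6 - 1*(-1)))² = (-4/(-3 + 2) + (6 - 1*(-1)))² = (-4/(-1) + (6 + 1))² = (-4*(-1) + 7)² = (4 + 7)² = 11² = 121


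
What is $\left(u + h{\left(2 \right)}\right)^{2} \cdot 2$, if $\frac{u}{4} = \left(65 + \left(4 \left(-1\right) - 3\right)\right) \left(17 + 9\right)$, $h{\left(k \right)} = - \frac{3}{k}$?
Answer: $\frac{145467721}{2} \approx 7.2734 \cdot 10^{7}$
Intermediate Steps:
$u = 6032$ ($u = 4 \left(65 + \left(4 \left(-1\right) - 3\right)\right) \left(17 + 9\right) = 4 \left(65 - 7\right) 26 = 4 \cdot 58 \cdot 26 = 4 \cdot 1508 = 6032$)
$\left(u + h{\left(2 \right)}\right)^{2} \cdot 2 = \left(6032 - \frac{3}{2}\right)^{2} \cdot 2 = \left(\frac{12061}{2}\right)^{2} \cdot 2 = \frac{145467721}{4} \cdot 2 = \frac{145467721}{2}$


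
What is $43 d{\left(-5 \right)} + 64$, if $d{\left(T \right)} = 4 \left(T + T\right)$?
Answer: $-1656$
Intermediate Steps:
$d{\left(T \right)} = 8 T$ ($d{\left(T \right)} = 4 \cdot 2 T = 8 T$)
$43 d{\left(-5 \right)} + 64 = 43 \cdot 8 \left(-5\right) + 64 = 43 \left(-40\right) + 64 = -1720 + 64 = -1656$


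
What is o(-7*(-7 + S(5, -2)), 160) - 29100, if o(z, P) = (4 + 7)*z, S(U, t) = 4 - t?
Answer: -29023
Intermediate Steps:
o(z, P) = 11*z
o(-7*(-7 + S(5, -2)), 160) - 29100 = 11*(-7*(-7 + (4 - 1*(-2)))) - 29100 = 11*(-7*(-7 + (4 + 2))) - 29100 = 11*(-7*(-7 + 6)) - 29100 = 11*(-7*(-1)) - 29100 = 11*7 - 29100 = 77 - 29100 = -29023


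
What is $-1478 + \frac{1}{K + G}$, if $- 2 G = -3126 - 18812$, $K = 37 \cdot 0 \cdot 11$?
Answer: $- \frac{16212181}{10969} \approx -1478.0$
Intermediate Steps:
$K = 0$ ($K = 0 \cdot 11 = 0$)
$G = 10969$ ($G = - \frac{-3126 - 18812}{2} = \left(- \frac{1}{2}\right) \left(-21938\right) = 10969$)
$-1478 + \frac{1}{K + G} = -1478 + \frac{1}{0 + 10969} = -1478 + \frac{1}{10969} = - \frac{16212181}{10969}$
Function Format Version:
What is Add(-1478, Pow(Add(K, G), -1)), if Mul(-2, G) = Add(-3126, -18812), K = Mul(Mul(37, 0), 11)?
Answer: Rational(-16212181, 10969) ≈ -1478.0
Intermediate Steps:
K = 0 (K = Mul(0, 11) = 0)
G = 10969 (G = Mul(Rational(-1, 2), Add(-3126, -18812)) = Mul(Rational(-1, 2), -21938) = 10969)
Add(-1478, Pow(Add(K, G), -1)) = Add(-1478, Pow(Add(0, 10969), -1)) = Add(-1478, Pow(10969, -1)) = Add(-1478, Rational(1, 10969)) = Rational(-16212181, 10969)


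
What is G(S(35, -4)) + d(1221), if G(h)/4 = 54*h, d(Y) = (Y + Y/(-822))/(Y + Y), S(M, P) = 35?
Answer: 12429461/1644 ≈ 7560.5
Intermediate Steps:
d(Y) = 821/1644 (d(Y) = (Y + Y*(-1/822))/((2*Y)) = (Y - Y/822)*(1/(2*Y)) = (821*Y/822)*(1/(2*Y)) = 821/1644)
G(h) = 216*h (G(h) = 4*(54*h) = 216*h)
G(S(35, -4)) + d(1221) = 216*35 + 821/1644 = 7560 + 821/1644 = 12429461/1644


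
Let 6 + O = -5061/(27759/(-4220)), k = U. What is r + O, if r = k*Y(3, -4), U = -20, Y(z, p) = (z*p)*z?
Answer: 13725782/9253 ≈ 1483.4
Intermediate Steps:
Y(z, p) = p*z² (Y(z, p) = (p*z)*z = p*z²)
k = -20
r = 720 (r = -(-80)*3² = -(-80)*9 = -20*(-36) = 720)
O = 7063622/9253 (O = -6 - 5061/(27759/(-4220)) = -6 - 5061/(27759*(-1/4220)) = -6 - 5061/(-27759/4220) = -6 - 5061*(-4220/27759) = -6 + 7119140/9253 = 7063622/9253 ≈ 763.39)
r + O = 720 + 7063622/9253 = 13725782/9253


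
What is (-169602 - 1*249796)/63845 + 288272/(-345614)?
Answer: -81677273106/11032862915 ≈ -7.4031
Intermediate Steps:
(-169602 - 1*249796)/63845 + 288272/(-345614) = (-169602 - 249796)*(1/63845) + 288272*(-1/345614) = -419398*1/63845 - 144136/172807 = -419398/63845 - 144136/172807 = -81677273106/11032862915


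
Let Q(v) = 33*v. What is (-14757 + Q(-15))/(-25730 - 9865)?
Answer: 5084/11865 ≈ 0.42849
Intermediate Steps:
(-14757 + Q(-15))/(-25730 - 9865) = (-14757 + 33*(-15))/(-25730 - 9865) = (-14757 - 495)/(-35595) = -15252*(-1/35595) = 5084/11865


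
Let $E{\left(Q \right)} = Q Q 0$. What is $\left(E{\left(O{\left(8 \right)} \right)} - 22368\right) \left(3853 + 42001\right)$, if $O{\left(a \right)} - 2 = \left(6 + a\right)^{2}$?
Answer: $-1025662272$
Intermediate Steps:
$O{\left(a \right)} = 2 + \left(6 + a\right)^{2}$
$E{\left(Q \right)} = 0$ ($E{\left(Q \right)} = Q^{2} \cdot 0 = 0$)
$\left(E{\left(O{\left(8 \right)} \right)} - 22368\right) \left(3853 + 42001\right) = \left(0 - 22368\right) \left(3853 + 42001\right) = \left(-22368\right) 45854 = -1025662272$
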